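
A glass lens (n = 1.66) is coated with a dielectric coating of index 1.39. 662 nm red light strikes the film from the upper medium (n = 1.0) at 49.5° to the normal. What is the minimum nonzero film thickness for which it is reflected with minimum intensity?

142 nm

At the upper boundary (n = 1.0 to n = 1.39) the reflected ray undergoes a half-wave phase shift.
At the lower boundary (n = 1.39 to n = 1.66) the reflected ray undergoes a half-wave phase shift.
The two reflections carry the same phase change, so no net offset.
For weak reflection here: 2 n t cos θ_r = (m + ½) λ.
Snell's law: 1.0 sin 49.5° = 1.39 sin θ_r → sin θ_r = 0.547, cos θ_r = 0.837.
Minimum at m = 0: t = λ / (4 n cos θ_r) = 662 / (4 × 1.39 × 0.837) = 142 nm.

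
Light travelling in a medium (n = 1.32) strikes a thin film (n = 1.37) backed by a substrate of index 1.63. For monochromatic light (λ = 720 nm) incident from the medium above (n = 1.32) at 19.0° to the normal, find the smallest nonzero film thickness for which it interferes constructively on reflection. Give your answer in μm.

0.277 μm

Ray reflecting at the top interface goes from n = 1.32 toward n = 1.37: a half-wave phase shift.
Bottom surface (1.37 → 1.63): reflection off a higher-index medium gives a half-wave phase shift.
The two reflections carry the same phase change, so no net offset.
So the condition for constructive reflection is 2 n t cos θ_r = m λ.
Snell's law: 1.32 sin 19.0° = 1.37 sin θ_r → sin θ_r = 0.314, cos θ_r = 0.950.
Minimum nonzero at m = 1: t = λ / (2 n cos θ_r) = 720 / (2 × 1.37 × 0.950) = 277 nm.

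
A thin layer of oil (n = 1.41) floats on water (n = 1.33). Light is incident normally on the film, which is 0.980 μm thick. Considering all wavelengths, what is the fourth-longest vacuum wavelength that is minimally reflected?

Top surface (1.0 → 1.41): reflection off a higher-index medium gives a half-wave phase shift.
Ray reflecting at the bottom interface goes from n = 1.41 toward n = 1.33: no phase shift.
The two reflections differ by half a wavelength.
With one net inversion, destructive interference in reflection requires 2 n t = m λ.
λ = 2 n t / m. The fourth-longest wavelength is m = 4: λ = 2 × 1.41 × 980 / 4.00 = 691 nm.

691 nm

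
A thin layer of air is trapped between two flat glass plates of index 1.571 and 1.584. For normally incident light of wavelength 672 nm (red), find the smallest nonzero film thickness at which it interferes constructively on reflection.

Top surface (1.571 → 1.0): reflection off a lower-index medium gives no phase shift.
At the lower boundary (n = 1.0 to n = 1.584) the reflected ray undergoes a half-wave phase shift.
The two reflections differ by half a wavelength.
With one net inversion, constructive interference in reflection requires 2 n t = (m + ½) λ.
Minimum at m = 0: t = λ / (4 n) = 672 / (4 × 1.0) = 168 nm.

168 nm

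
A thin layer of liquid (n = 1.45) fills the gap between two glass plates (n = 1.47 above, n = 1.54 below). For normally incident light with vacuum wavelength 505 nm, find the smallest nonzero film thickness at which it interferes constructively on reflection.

87.1 nm

At the upper boundary (n = 1.47 to n = 1.45) the reflected ray undergoes no phase shift.
Ray reflecting at the bottom interface goes from n = 1.45 toward n = 1.54: a half-wave phase shift.
Exactly one π shift → a net half-wave offset.
With one net inversion, constructive interference in reflection requires 2 n t = (m + ½) λ.
Minimum at m = 0: t = λ / (4 n) = 505 / (4 × 1.45) = 87.1 nm.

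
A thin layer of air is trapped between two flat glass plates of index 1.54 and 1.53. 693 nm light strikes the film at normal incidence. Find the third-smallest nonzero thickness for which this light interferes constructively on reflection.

866 nm

Ray reflecting at the top interface goes from n = 1.54 toward n = 1.0: no phase shift.
Ray reflecting at the bottom interface goes from n = 1.0 toward n = 1.53: a half-wave phase shift.
Net: one phase inversion between the two reflected rays.
For bright reflection here: 2 n t = (m + ½) λ.
The third-smallest nonzero thickness corresponds to m = 2: t = (m + ½) λ / (2 n) = 2.50 × 693 / (2 × 1.0) = 866 nm.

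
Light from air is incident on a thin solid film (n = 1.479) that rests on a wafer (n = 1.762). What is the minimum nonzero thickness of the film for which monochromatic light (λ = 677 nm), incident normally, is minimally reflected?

Top surface (1.0 → 1.479): reflection off a higher-index medium gives a half-wave phase shift.
Bottom surface (1.479 → 1.762): reflection off a higher-index medium gives a half-wave phase shift.
Zero or two π shifts → no net half-wave offset.
For weak reflection here: 2 n t = (m + ½) λ.
Minimum at m = 0: t = λ / (4 n) = 677 / (4 × 1.479) = 114 nm.

114 nm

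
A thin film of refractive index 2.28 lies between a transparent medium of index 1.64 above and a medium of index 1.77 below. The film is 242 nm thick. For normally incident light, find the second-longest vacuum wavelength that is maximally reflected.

736 nm

Ray reflecting at the top interface goes from n = 1.64 toward n = 2.28: a half-wave phase shift.
At the lower boundary (n = 2.28 to n = 1.77) the reflected ray undergoes no phase shift.
The two reflections differ by half a wavelength.
So the condition for constructive reflection is 2 n t = (m + ½) λ.
λ = 2 n t / (m + ½). The second-longest wavelength is m = 1: λ = 2 × 2.28 × 242 / 1.50 = 736 nm.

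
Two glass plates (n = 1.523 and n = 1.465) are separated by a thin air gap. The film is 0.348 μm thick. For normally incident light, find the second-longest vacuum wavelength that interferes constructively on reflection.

464 nm

At the upper boundary (n = 1.523 to n = 1.0) the reflected ray undergoes no phase shift.
At the lower boundary (n = 1.0 to n = 1.465) the reflected ray undergoes a half-wave phase shift.
Net: one phase inversion between the two reflected rays.
For maximum reflection here: 2 n t = (m + ½) λ.
λ = 2 n t / (m + ½). The second-longest wavelength is m = 1: λ = 2 × 1.0 × 348 / 1.50 = 464 nm.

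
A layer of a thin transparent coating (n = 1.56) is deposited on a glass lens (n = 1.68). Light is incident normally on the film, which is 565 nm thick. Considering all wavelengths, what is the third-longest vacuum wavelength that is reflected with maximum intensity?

588 nm

Top surface (1.0 → 1.56): reflection off a higher-index medium gives a half-wave phase shift.
Bottom surface (1.56 → 1.68): reflection off a higher-index medium gives a half-wave phase shift.
Zero or two π shifts → no net half-wave offset.
For maximum reflection here: 2 n t = m λ.
λ = 2 n t / m. The third-longest wavelength is m = 3: λ = 2 × 1.56 × 565 / 3.00 = 588 nm.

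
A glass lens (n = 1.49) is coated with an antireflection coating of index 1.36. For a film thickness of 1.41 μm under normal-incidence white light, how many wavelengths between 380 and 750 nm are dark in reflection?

5

At the upper boundary (n = 1.0 to n = 1.36) the reflected ray undergoes a half-wave phase shift.
At the lower boundary (n = 1.36 to n = 1.49) the reflected ray undergoes a half-wave phase shift.
Zero or two π shifts → no net half-wave offset.
For dark reflection here: 2 n t = (m + ½) λ.
λ = 2 n t / (m + ½) = 3835 / (m + ½) nm.
m=4: 852 nm (IR); m=5: 697 nm (visible); m=6: 590 nm (visible); m=7: 511 nm (visible); m=8: 451 nm (visible); m=9: 404 nm (visible); m=10: 365 nm (UV).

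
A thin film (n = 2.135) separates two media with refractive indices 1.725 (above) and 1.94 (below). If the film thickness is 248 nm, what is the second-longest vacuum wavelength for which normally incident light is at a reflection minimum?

Ray reflecting at the top interface goes from n = 1.725 toward n = 2.135: a half-wave phase shift.
At the lower boundary (n = 2.135 to n = 1.94) the reflected ray undergoes no phase shift.
Net: one phase inversion between the two reflected rays.
So the condition for destructive reflection is 2 n t = m λ.
λ = 2 n t / m. The second-longest wavelength is m = 2: λ = 2 × 2.135 × 248 / 2.00 = 529 nm.

529 nm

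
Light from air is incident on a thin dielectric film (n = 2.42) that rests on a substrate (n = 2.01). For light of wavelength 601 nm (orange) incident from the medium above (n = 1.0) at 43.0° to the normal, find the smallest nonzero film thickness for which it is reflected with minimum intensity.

129 nm

Ray reflecting at the top interface goes from n = 1.0 toward n = 2.42: a half-wave phase shift.
Ray reflecting at the bottom interface goes from n = 2.42 toward n = 2.01: no phase shift.
Exactly one π shift → a net half-wave offset.
For weak reflection here: 2 n t cos θ_r = m λ.
Snell's law: 1.0 sin 43.0° = 2.42 sin θ_r → sin θ_r = 0.282, cos θ_r = 0.959.
Minimum nonzero at m = 1: t = λ / (2 n cos θ_r) = 601 / (2 × 2.42 × 0.959) = 129 nm.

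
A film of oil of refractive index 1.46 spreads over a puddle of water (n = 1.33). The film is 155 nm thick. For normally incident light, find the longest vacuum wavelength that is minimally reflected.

At the upper boundary (n = 1.0 to n = 1.46) the reflected ray undergoes a half-wave phase shift.
At the lower boundary (n = 1.46 to n = 1.33) the reflected ray undergoes no phase shift.
The two reflections differ by half a wavelength.
With one net inversion, destructive interference in reflection requires 2 n t = m λ.
λ = 2 n t / m. The longest wavelength is m = 1: λ = 2 × 1.46 × 155 / 1.00 = 453 nm.

453 nm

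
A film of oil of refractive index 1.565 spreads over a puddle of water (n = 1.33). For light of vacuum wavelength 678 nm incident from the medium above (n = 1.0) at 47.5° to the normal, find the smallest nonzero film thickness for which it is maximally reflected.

123 nm

At the upper boundary (n = 1.0 to n = 1.565) the reflected ray undergoes a half-wave phase shift.
Ray reflecting at the bottom interface goes from n = 1.565 toward n = 1.33: no phase shift.
The two reflections differ by half a wavelength.
With one net inversion, constructive interference in reflection requires 2 n t cos θ_r = (m + ½) λ.
Snell's law: 1.0 sin 47.5° = 1.565 sin θ_r → sin θ_r = 0.471, cos θ_r = 0.882.
Minimum at m = 0: t = λ / (4 n cos θ_r) = 678 / (4 × 1.565 × 0.882) = 123 nm.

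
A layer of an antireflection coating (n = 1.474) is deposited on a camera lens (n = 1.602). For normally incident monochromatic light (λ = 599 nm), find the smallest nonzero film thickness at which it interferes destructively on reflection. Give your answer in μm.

At the upper boundary (n = 1.0 to n = 1.474) the reflected ray undergoes a half-wave phase shift.
At the lower boundary (n = 1.474 to n = 1.602) the reflected ray undergoes a half-wave phase shift.
Net: no relative phase inversion (both shifts match).
For minimum reflection here: 2 n t = (m + ½) λ.
Minimum at m = 0: t = λ / (4 n) = 599 / (4 × 1.474) = 102 nm.

0.102 μm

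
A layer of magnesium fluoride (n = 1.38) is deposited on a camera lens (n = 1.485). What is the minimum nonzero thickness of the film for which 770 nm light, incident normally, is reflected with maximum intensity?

279 nm

Top surface (1.0 → 1.38): reflection off a higher-index medium gives a half-wave phase shift.
At the lower boundary (n = 1.38 to n = 1.485) the reflected ray undergoes a half-wave phase shift.
Net: no relative phase inversion (both shifts match).
With no net inversion, constructive interference in reflection requires 2 n t = m λ.
Minimum nonzero at m = 1: t = λ / (2 n) = 770 / (2 × 1.38) = 279 nm.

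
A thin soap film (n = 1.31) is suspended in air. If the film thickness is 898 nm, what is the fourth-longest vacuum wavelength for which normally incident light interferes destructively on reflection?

Top surface (1.0 → 1.31): reflection off a higher-index medium gives a half-wave phase shift.
Ray reflecting at the bottom interface goes from n = 1.31 toward n = 1.0: no phase shift.
The two reflections differ by half a wavelength.
So the condition for destructive reflection is 2 n t = m λ.
λ = 2 n t / m. The fourth-longest wavelength is m = 4: λ = 2 × 1.31 × 898 / 4.00 = 588 nm.

588 nm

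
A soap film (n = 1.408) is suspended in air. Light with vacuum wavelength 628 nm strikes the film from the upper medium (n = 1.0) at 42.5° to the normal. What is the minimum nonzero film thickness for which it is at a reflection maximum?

127 nm

Top surface (1.0 → 1.408): reflection off a higher-index medium gives a half-wave phase shift.
Ray reflecting at the bottom interface goes from n = 1.408 toward n = 1.0: no phase shift.
The two reflections differ by half a wavelength.
With one net inversion, constructive interference in reflection requires 2 n t cos θ_r = (m + ½) λ.
Snell's law: 1.0 sin 42.5° = 1.408 sin θ_r → sin θ_r = 0.480, cos θ_r = 0.877.
Minimum at m = 0: t = λ / (4 n cos θ_r) = 628 / (4 × 1.408 × 0.877) = 127 nm.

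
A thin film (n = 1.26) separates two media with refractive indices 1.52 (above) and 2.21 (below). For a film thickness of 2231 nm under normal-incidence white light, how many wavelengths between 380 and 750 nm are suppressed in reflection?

At the upper boundary (n = 1.52 to n = 1.26) the reflected ray undergoes no phase shift.
Bottom surface (1.26 → 2.21): reflection off a higher-index medium gives a half-wave phase shift.
Exactly one π shift → a net half-wave offset.
For weak reflection here: 2 n t = m λ.
λ = 2 n t / m = 5622 / m nm.
m=7: 803 nm (IR); m=8: 703 nm (visible); m=9: 625 nm (visible); m=10: 562 nm (visible); m=11: 511 nm (visible); m=12: 469 nm (visible); m=13: 432 nm (visible); m=14: 402 nm (visible); m=15: 375 nm (UV).

7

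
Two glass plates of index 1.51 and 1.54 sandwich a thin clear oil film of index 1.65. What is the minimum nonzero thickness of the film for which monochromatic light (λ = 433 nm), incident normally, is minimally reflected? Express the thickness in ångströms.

1312 Å

Ray reflecting at the top interface goes from n = 1.51 toward n = 1.65: a half-wave phase shift.
Bottom surface (1.65 → 1.54): reflection off a lower-index medium gives no phase shift.
The two reflections differ by half a wavelength.
For minimum reflection here: 2 n t = m λ.
Minimum nonzero at m = 1: t = λ / (2 n) = 433 / (2 × 1.65) = 131 nm.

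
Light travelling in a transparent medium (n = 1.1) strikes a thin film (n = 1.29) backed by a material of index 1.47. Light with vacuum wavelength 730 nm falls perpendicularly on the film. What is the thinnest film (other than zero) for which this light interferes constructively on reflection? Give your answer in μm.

At the upper boundary (n = 1.1 to n = 1.29) the reflected ray undergoes a half-wave phase shift.
Ray reflecting at the bottom interface goes from n = 1.29 toward n = 1.47: a half-wave phase shift.
Zero or two π shifts → no net half-wave offset.
For maximum reflection here: 2 n t = m λ.
Minimum nonzero at m = 1: t = λ / (2 n) = 730 / (2 × 1.29) = 283 nm.

0.283 μm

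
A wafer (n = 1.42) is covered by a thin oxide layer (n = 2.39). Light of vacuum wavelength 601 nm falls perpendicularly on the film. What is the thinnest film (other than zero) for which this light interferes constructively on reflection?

62.9 nm

Ray reflecting at the top interface goes from n = 1.0 toward n = 2.39: a half-wave phase shift.
At the lower boundary (n = 2.39 to n = 1.42) the reflected ray undergoes no phase shift.
The two reflections differ by half a wavelength.
For maximum reflection here: 2 n t = (m + ½) λ.
Minimum at m = 0: t = λ / (4 n) = 601 / (4 × 2.39) = 62.9 nm.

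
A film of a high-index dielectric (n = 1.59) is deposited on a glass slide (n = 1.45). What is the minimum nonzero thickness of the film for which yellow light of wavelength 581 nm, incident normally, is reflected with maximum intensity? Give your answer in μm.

0.0914 μm

At the upper boundary (n = 1.0 to n = 1.59) the reflected ray undergoes a half-wave phase shift.
At the lower boundary (n = 1.59 to n = 1.45) the reflected ray undergoes no phase shift.
The two reflections differ by half a wavelength.
For bright reflection here: 2 n t = (m + ½) λ.
Minimum at m = 0: t = λ / (4 n) = 581 / (4 × 1.59) = 91.4 nm.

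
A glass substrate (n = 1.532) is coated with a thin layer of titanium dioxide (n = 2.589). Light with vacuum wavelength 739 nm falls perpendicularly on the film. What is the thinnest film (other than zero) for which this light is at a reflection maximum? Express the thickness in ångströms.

Ray reflecting at the top interface goes from n = 1.0 toward n = 2.589: a half-wave phase shift.
Ray reflecting at the bottom interface goes from n = 2.589 toward n = 1.532: no phase shift.
Exactly one π shift → a net half-wave offset.
With one net inversion, constructive interference in reflection requires 2 n t = (m + ½) λ.
Minimum at m = 0: t = λ / (4 n) = 739 / (4 × 2.589) = 71.4 nm.

714 Å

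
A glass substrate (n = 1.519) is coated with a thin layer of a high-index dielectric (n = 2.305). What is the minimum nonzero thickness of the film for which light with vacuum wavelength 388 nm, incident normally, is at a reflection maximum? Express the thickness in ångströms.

Top surface (1.0 → 2.305): reflection off a higher-index medium gives a half-wave phase shift.
Bottom surface (2.305 → 1.519): reflection off a lower-index medium gives no phase shift.
Exactly one π shift → a net half-wave offset.
With one net inversion, constructive interference in reflection requires 2 n t = (m + ½) λ.
Minimum at m = 0: t = λ / (4 n) = 388 / (4 × 2.305) = 42.1 nm.

421 Å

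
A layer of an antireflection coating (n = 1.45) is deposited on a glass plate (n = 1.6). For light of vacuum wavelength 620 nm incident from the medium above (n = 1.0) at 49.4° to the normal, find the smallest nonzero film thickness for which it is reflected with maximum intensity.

251 nm

Top surface (1.0 → 1.45): reflection off a higher-index medium gives a half-wave phase shift.
At the lower boundary (n = 1.45 to n = 1.6) the reflected ray undergoes a half-wave phase shift.
Net: no relative phase inversion (both shifts match).
So the condition for constructive reflection is 2 n t cos θ_r = m λ.
Snell's law: 1.0 sin 49.4° = 1.45 sin θ_r → sin θ_r = 0.524, cos θ_r = 0.852.
Minimum nonzero at m = 1: t = λ / (2 n cos θ_r) = 620 / (2 × 1.45 × 0.852) = 251 nm.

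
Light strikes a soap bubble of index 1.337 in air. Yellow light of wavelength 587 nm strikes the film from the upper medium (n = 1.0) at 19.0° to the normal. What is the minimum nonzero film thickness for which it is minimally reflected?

226 nm

Top surface (1.0 → 1.337): reflection off a higher-index medium gives a half-wave phase shift.
Ray reflecting at the bottom interface goes from n = 1.337 toward n = 1.0: no phase shift.
Net: one phase inversion between the two reflected rays.
For weak reflection here: 2 n t cos θ_r = m λ.
Snell's law: 1.0 sin 19.0° = 1.337 sin θ_r → sin θ_r = 0.244, cos θ_r = 0.970.
Minimum nonzero at m = 1: t = λ / (2 n cos θ_r) = 587 / (2 × 1.337 × 0.970) = 226 nm.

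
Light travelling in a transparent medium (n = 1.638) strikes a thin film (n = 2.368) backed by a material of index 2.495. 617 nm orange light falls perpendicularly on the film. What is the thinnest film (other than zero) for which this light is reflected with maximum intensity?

At the upper boundary (n = 1.638 to n = 2.368) the reflected ray undergoes a half-wave phase shift.
At the lower boundary (n = 2.368 to n = 2.495) the reflected ray undergoes a half-wave phase shift.
Net: no relative phase inversion (both shifts match).
For maximum reflection here: 2 n t = m λ.
Minimum nonzero at m = 1: t = λ / (2 n) = 617 / (2 × 2.368) = 130 nm.

130 nm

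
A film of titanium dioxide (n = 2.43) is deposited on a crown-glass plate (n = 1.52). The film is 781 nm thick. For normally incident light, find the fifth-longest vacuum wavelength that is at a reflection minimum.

Ray reflecting at the top interface goes from n = 1.0 toward n = 2.43: a half-wave phase shift.
Ray reflecting at the bottom interface goes from n = 2.43 toward n = 1.52: no phase shift.
Net: one phase inversion between the two reflected rays.
With one net inversion, destructive interference in reflection requires 2 n t = m λ.
λ = 2 n t / m. The fifth-longest wavelength is m = 5: λ = 2 × 2.43 × 781 / 5.00 = 759 nm.

759 nm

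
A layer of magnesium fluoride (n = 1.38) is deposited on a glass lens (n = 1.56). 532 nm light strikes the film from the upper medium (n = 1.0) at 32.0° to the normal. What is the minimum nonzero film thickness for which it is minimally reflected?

At the upper boundary (n = 1.0 to n = 1.38) the reflected ray undergoes a half-wave phase shift.
Bottom surface (1.38 → 1.56): reflection off a higher-index medium gives a half-wave phase shift.
Net: no relative phase inversion (both shifts match).
So the condition for destructive reflection is 2 n t cos θ_r = (m + ½) λ.
Snell's law: 1.0 sin 32.0° = 1.38 sin θ_r → sin θ_r = 0.384, cos θ_r = 0.923.
Minimum at m = 0: t = λ / (4 n cos θ_r) = 532 / (4 × 1.38 × 0.923) = 104 nm.

104 nm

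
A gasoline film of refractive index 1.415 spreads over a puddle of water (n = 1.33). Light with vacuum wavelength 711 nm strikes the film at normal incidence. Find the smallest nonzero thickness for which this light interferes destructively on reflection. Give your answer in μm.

0.251 μm

Top surface (1.0 → 1.415): reflection off a higher-index medium gives a half-wave phase shift.
Ray reflecting at the bottom interface goes from n = 1.415 toward n = 1.33: no phase shift.
Exactly one π shift → a net half-wave offset.
With one net inversion, destructive interference in reflection requires 2 n t = m λ.
The smallest nonzero thickness corresponds to m = 1: t = m λ / (2 n) = 1.00 × 711 / (2 × 1.415) = 251 nm.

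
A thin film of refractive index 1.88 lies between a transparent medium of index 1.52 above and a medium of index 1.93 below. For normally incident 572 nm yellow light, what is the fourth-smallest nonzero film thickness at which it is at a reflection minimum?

532 nm

Ray reflecting at the top interface goes from n = 1.52 toward n = 1.88: a half-wave phase shift.
Bottom surface (1.88 → 1.93): reflection off a higher-index medium gives a half-wave phase shift.
Zero or two π shifts → no net half-wave offset.
For weak reflection here: 2 n t = (m + ½) λ.
The fourth-smallest nonzero thickness corresponds to m = 3: t = (m + ½) λ / (2 n) = 3.50 × 572 / (2 × 1.88) = 532 nm.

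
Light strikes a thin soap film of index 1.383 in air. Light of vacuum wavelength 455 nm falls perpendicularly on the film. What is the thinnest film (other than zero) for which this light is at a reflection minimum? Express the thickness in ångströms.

1645 Å

Ray reflecting at the top interface goes from n = 1.0 toward n = 1.383: a half-wave phase shift.
At the lower boundary (n = 1.383 to n = 1.0) the reflected ray undergoes no phase shift.
The two reflections differ by half a wavelength.
With one net inversion, destructive interference in reflection requires 2 n t = m λ.
Minimum nonzero at m = 1: t = λ / (2 n) = 455 / (2 × 1.383) = 164 nm.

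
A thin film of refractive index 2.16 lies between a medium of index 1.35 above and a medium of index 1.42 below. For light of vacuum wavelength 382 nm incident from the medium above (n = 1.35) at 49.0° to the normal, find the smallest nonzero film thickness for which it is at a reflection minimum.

Ray reflecting at the top interface goes from n = 1.35 toward n = 2.16: a half-wave phase shift.
Ray reflecting at the bottom interface goes from n = 2.16 toward n = 1.42: no phase shift.
Net: one phase inversion between the two reflected rays.
So the condition for destructive reflection is 2 n t cos θ_r = m λ.
Snell's law: 1.35 sin 49.0° = 2.16 sin θ_r → sin θ_r = 0.472, cos θ_r = 0.882.
Minimum nonzero at m = 1: t = λ / (2 n cos θ_r) = 382 / (2 × 2.16 × 0.882) = 100 nm.

100 nm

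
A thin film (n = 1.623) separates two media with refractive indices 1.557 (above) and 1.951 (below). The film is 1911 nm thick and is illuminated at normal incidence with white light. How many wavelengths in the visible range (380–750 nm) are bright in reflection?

Ray reflecting at the top interface goes from n = 1.557 toward n = 1.623: a half-wave phase shift.
At the lower boundary (n = 1.623 to n = 1.951) the reflected ray undergoes a half-wave phase shift.
Net: no relative phase inversion (both shifts match).
For maximum reflection here: 2 n t = m λ.
λ = 2 n t / m = 6203 / m nm.
m=8: 775 nm (IR); m=9: 689 nm (visible); m=10: 620 nm (visible); m=11: 564 nm (visible); m=12: 517 nm (visible); m=13: 477 nm (visible); m=14: 443 nm (visible); m=15: 414 nm (visible); m=16: 388 nm (visible); m=17: 365 nm (UV).

8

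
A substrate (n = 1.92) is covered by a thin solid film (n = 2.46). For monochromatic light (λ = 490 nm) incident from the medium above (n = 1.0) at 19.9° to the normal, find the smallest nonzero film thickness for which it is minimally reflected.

101 nm

Ray reflecting at the top interface goes from n = 1.0 toward n = 2.46: a half-wave phase shift.
Bottom surface (2.46 → 1.92): reflection off a lower-index medium gives no phase shift.
Exactly one π shift → a net half-wave offset.
With one net inversion, destructive interference in reflection requires 2 n t cos θ_r = m λ.
Snell's law: 1.0 sin 19.9° = 2.46 sin θ_r → sin θ_r = 0.138, cos θ_r = 0.990.
Minimum nonzero at m = 1: t = λ / (2 n cos θ_r) = 490 / (2 × 2.46 × 0.990) = 101 nm.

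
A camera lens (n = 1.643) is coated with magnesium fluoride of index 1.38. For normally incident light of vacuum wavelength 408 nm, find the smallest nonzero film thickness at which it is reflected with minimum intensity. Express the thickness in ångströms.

739 Å

At the upper boundary (n = 1.0 to n = 1.38) the reflected ray undergoes a half-wave phase shift.
Ray reflecting at the bottom interface goes from n = 1.38 toward n = 1.643: a half-wave phase shift.
The two reflections carry the same phase change, so no net offset.
For minimum reflection here: 2 n t = (m + ½) λ.
Minimum at m = 0: t = λ / (4 n) = 408 / (4 × 1.38) = 73.9 nm.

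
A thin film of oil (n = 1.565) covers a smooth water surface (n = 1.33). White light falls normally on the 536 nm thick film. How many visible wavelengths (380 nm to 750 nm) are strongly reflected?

2

Ray reflecting at the top interface goes from n = 1.0 toward n = 1.565: a half-wave phase shift.
At the lower boundary (n = 1.565 to n = 1.33) the reflected ray undergoes no phase shift.
The two reflections differ by half a wavelength.
With one net inversion, constructive interference in reflection requires 2 n t = (m + ½) λ.
λ = 2 n t / (m + ½) = 1678 / (m + ½) nm.
m=1: 1118 nm (IR); m=2: 671 nm (visible); m=3: 479 nm (visible); m=4: 373 nm (UV).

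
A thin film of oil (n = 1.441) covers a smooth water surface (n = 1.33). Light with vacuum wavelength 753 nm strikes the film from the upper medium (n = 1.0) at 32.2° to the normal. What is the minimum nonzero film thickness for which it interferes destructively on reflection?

Ray reflecting at the top interface goes from n = 1.0 toward n = 1.441: a half-wave phase shift.
Ray reflecting at the bottom interface goes from n = 1.441 toward n = 1.33: no phase shift.
Net: one phase inversion between the two reflected rays.
With one net inversion, destructive interference in reflection requires 2 n t cos θ_r = m λ.
Snell's law: 1.0 sin 32.2° = 1.441 sin θ_r → sin θ_r = 0.370, cos θ_r = 0.929.
Minimum nonzero at m = 1: t = λ / (2 n cos θ_r) = 753 / (2 × 1.441 × 0.929) = 281 nm.

281 nm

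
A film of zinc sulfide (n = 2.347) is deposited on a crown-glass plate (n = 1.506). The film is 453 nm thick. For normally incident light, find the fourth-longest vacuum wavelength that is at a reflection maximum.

608 nm

Top surface (1.0 → 2.347): reflection off a higher-index medium gives a half-wave phase shift.
At the lower boundary (n = 2.347 to n = 1.506) the reflected ray undergoes no phase shift.
Exactly one π shift → a net half-wave offset.
With one net inversion, constructive interference in reflection requires 2 n t = (m + ½) λ.
λ = 2 n t / (m + ½). The fourth-longest wavelength is m = 3: λ = 2 × 2.347 × 453 / 3.50 = 608 nm.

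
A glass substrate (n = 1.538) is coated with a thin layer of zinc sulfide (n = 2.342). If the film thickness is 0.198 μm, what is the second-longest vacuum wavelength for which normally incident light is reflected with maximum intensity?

618 nm

At the upper boundary (n = 1.0 to n = 2.342) the reflected ray undergoes a half-wave phase shift.
Ray reflecting at the bottom interface goes from n = 2.342 toward n = 1.538: no phase shift.
Exactly one π shift → a net half-wave offset.
For bright reflection here: 2 n t = (m + ½) λ.
λ = 2 n t / (m + ½). The second-longest wavelength is m = 1: λ = 2 × 2.342 × 198 / 1.50 = 618 nm.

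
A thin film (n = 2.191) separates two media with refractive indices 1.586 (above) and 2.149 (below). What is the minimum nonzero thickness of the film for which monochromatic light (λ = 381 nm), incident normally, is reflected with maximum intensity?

At the upper boundary (n = 1.586 to n = 2.191) the reflected ray undergoes a half-wave phase shift.
Bottom surface (2.191 → 2.149): reflection off a lower-index medium gives no phase shift.
The two reflections differ by half a wavelength.
So the condition for constructive reflection is 2 n t = (m + ½) λ.
Minimum at m = 0: t = λ / (4 n) = 381 / (4 × 2.191) = 43.5 nm.

43.5 nm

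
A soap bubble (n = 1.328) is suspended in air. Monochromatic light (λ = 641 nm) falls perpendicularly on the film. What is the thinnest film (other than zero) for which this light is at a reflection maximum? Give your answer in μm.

Ray reflecting at the top interface goes from n = 1.0 toward n = 1.328: a half-wave phase shift.
Bottom surface (1.328 → 1.0): reflection off a lower-index medium gives no phase shift.
Net: one phase inversion between the two reflected rays.
With one net inversion, constructive interference in reflection requires 2 n t = (m + ½) λ.
Minimum at m = 0: t = λ / (4 n) = 641 / (4 × 1.328) = 121 nm.

0.121 μm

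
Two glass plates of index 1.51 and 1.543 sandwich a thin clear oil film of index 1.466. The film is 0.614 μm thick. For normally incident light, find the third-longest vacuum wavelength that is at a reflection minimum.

Ray reflecting at the top interface goes from n = 1.51 toward n = 1.466: no phase shift.
Ray reflecting at the bottom interface goes from n = 1.466 toward n = 1.543: a half-wave phase shift.
The two reflections differ by half a wavelength.
So the condition for destructive reflection is 2 n t = m λ.
λ = 2 n t / m. The third-longest wavelength is m = 3: λ = 2 × 1.466 × 614 / 3.00 = 600 nm.

600 nm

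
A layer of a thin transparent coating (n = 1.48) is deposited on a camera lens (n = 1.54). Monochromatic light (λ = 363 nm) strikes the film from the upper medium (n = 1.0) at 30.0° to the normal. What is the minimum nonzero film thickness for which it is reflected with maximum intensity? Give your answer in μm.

0.130 μm

Ray reflecting at the top interface goes from n = 1.0 toward n = 1.48: a half-wave phase shift.
Ray reflecting at the bottom interface goes from n = 1.48 toward n = 1.54: a half-wave phase shift.
Net: no relative phase inversion (both shifts match).
For bright reflection here: 2 n t cos θ_r = m λ.
Snell's law: 1.0 sin 30.0° = 1.48 sin θ_r → sin θ_r = 0.338, cos θ_r = 0.941.
Minimum nonzero at m = 1: t = λ / (2 n cos θ_r) = 363 / (2 × 1.48 × 0.941) = 130 nm.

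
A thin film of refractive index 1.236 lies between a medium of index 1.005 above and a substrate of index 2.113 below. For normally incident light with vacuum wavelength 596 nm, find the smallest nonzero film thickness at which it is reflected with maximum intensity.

241 nm

At the upper boundary (n = 1.005 to n = 1.236) the reflected ray undergoes a half-wave phase shift.
Bottom surface (1.236 → 2.113): reflection off a higher-index medium gives a half-wave phase shift.
Zero or two π shifts → no net half-wave offset.
With no net inversion, constructive interference in reflection requires 2 n t = m λ.
Minimum nonzero at m = 1: t = λ / (2 n) = 596 / (2 × 1.236) = 241 nm.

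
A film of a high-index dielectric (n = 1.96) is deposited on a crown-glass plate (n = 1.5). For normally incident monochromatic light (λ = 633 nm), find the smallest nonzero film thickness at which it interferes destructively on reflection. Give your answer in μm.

At the upper boundary (n = 1.0 to n = 1.96) the reflected ray undergoes a half-wave phase shift.
At the lower boundary (n = 1.96 to n = 1.5) the reflected ray undergoes no phase shift.
The two reflections differ by half a wavelength.
With one net inversion, destructive interference in reflection requires 2 n t = m λ.
Minimum nonzero at m = 1: t = λ / (2 n) = 633 / (2 × 1.96) = 161 nm.

0.161 μm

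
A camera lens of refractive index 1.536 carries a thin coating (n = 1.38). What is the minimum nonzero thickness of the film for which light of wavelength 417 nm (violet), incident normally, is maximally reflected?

Ray reflecting at the top interface goes from n = 1.0 toward n = 1.38: a half-wave phase shift.
Bottom surface (1.38 → 1.536): reflection off a higher-index medium gives a half-wave phase shift.
Net: no relative phase inversion (both shifts match).
So the condition for constructive reflection is 2 n t = m λ.
Minimum nonzero at m = 1: t = λ / (2 n) = 417 / (2 × 1.38) = 151 nm.

151 nm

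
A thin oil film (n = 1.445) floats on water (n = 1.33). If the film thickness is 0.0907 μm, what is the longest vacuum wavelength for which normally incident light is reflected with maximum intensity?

At the upper boundary (n = 1.0 to n = 1.445) the reflected ray undergoes a half-wave phase shift.
At the lower boundary (n = 1.445 to n = 1.33) the reflected ray undergoes no phase shift.
Net: one phase inversion between the two reflected rays.
With one net inversion, constructive interference in reflection requires 2 n t = (m + ½) λ.
λ = 2 n t / (m + ½). The longest wavelength is m = 0: λ = 2 × 1.445 × 90.7 / 0.500 = 524 nm.

524 nm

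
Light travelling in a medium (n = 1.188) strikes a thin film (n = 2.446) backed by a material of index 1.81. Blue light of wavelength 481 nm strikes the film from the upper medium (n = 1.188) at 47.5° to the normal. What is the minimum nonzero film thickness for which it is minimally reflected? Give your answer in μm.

0.105 μm

Top surface (1.188 → 2.446): reflection off a higher-index medium gives a half-wave phase shift.
At the lower boundary (n = 2.446 to n = 1.81) the reflected ray undergoes no phase shift.
Exactly one π shift → a net half-wave offset.
With one net inversion, destructive interference in reflection requires 2 n t cos θ_r = m λ.
Snell's law: 1.188 sin 47.5° = 2.446 sin θ_r → sin θ_r = 0.358, cos θ_r = 0.934.
Minimum nonzero at m = 1: t = λ / (2 n cos θ_r) = 481 / (2 × 2.446 × 0.934) = 105 nm.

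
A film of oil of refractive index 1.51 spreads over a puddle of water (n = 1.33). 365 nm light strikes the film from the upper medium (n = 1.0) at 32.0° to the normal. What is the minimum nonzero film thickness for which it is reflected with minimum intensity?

129 nm

Top surface (1.0 → 1.51): reflection off a higher-index medium gives a half-wave phase shift.
Ray reflecting at the bottom interface goes from n = 1.51 toward n = 1.33: no phase shift.
Net: one phase inversion between the two reflected rays.
So the condition for destructive reflection is 2 n t cos θ_r = m λ.
Snell's law: 1.0 sin 32.0° = 1.51 sin θ_r → sin θ_r = 0.351, cos θ_r = 0.936.
Minimum nonzero at m = 1: t = λ / (2 n cos θ_r) = 365 / (2 × 1.51 × 0.936) = 129 nm.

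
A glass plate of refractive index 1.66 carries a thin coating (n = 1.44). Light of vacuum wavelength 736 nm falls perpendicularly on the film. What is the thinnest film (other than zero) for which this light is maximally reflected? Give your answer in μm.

Ray reflecting at the top interface goes from n = 1.0 toward n = 1.44: a half-wave phase shift.
At the lower boundary (n = 1.44 to n = 1.66) the reflected ray undergoes a half-wave phase shift.
Net: no relative phase inversion (both shifts match).
So the condition for constructive reflection is 2 n t = m λ.
Minimum nonzero at m = 1: t = λ / (2 n) = 736 / (2 × 1.44) = 256 nm.

0.256 μm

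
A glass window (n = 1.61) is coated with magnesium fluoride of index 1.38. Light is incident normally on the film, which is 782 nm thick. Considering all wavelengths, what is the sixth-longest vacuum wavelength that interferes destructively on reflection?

Top surface (1.0 → 1.38): reflection off a higher-index medium gives a half-wave phase shift.
Bottom surface (1.38 → 1.61): reflection off a higher-index medium gives a half-wave phase shift.
The two reflections carry the same phase change, so no net offset.
With no net inversion, destructive interference in reflection requires 2 n t = (m + ½) λ.
λ = 2 n t / (m + ½). The sixth-longest wavelength is m = 5: λ = 2 × 1.38 × 782 / 5.50 = 392 nm.

392 nm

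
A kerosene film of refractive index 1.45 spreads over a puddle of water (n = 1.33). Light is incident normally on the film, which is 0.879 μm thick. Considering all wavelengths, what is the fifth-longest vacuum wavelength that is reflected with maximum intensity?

Top surface (1.0 → 1.45): reflection off a higher-index medium gives a half-wave phase shift.
At the lower boundary (n = 1.45 to n = 1.33) the reflected ray undergoes no phase shift.
The two reflections differ by half a wavelength.
With one net inversion, constructive interference in reflection requires 2 n t = (m + ½) λ.
λ = 2 n t / (m + ½). The fifth-longest wavelength is m = 4: λ = 2 × 1.45 × 879 / 4.50 = 566 nm.

566 nm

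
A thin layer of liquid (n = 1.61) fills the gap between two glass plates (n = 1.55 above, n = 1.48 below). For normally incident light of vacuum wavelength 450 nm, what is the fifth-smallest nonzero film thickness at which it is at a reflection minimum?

699 nm

Ray reflecting at the top interface goes from n = 1.55 toward n = 1.61: a half-wave phase shift.
At the lower boundary (n = 1.61 to n = 1.48) the reflected ray undergoes no phase shift.
Exactly one π shift → a net half-wave offset.
So the condition for destructive reflection is 2 n t = m λ.
The fifth-smallest nonzero thickness corresponds to m = 5: t = m λ / (2 n) = 5.00 × 450 / (2 × 1.61) = 699 nm.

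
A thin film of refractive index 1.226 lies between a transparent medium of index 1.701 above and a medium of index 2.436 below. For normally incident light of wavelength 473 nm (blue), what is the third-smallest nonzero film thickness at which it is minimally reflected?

At the upper boundary (n = 1.701 to n = 1.226) the reflected ray undergoes no phase shift.
Ray reflecting at the bottom interface goes from n = 1.226 toward n = 2.436: a half-wave phase shift.
Net: one phase inversion between the two reflected rays.
So the condition for destructive reflection is 2 n t = m λ.
The third-smallest nonzero thickness corresponds to m = 3: t = m λ / (2 n) = 3.00 × 473 / (2 × 1.226) = 579 nm.

579 nm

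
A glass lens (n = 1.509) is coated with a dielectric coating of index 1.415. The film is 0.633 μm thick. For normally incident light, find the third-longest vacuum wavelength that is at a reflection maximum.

Ray reflecting at the top interface goes from n = 1.0 toward n = 1.415: a half-wave phase shift.
Ray reflecting at the bottom interface goes from n = 1.415 toward n = 1.509: a half-wave phase shift.
The two reflections carry the same phase change, so no net offset.
For strong reflection here: 2 n t = m λ.
λ = 2 n t / m. The third-longest wavelength is m = 3: λ = 2 × 1.415 × 633 / 3.00 = 597 nm.

597 nm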